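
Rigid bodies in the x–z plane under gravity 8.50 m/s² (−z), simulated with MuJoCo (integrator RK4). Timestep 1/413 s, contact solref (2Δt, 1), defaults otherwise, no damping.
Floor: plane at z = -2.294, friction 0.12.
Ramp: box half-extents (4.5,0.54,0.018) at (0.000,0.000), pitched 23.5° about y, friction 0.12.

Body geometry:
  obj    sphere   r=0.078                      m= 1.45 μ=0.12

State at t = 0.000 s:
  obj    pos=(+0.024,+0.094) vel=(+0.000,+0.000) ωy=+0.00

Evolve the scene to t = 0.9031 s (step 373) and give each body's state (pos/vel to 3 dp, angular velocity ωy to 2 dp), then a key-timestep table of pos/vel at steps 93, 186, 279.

State at t = 0.9031 s:
  obj    pos=(+0.943,-0.306) vel=(+2.035,-0.882) ωy=+27.02

Key-timestep trajectory:
   step    t(s)  obj.x    obj.z    obj.vx   obj.vz 
     93  0.2252   +0.082  +0.069  +0.510  -0.218
    186  0.4504   +0.253  -0.005  +1.015  -0.443
    279  0.6755   +0.539  -0.130  +1.521  -0.666


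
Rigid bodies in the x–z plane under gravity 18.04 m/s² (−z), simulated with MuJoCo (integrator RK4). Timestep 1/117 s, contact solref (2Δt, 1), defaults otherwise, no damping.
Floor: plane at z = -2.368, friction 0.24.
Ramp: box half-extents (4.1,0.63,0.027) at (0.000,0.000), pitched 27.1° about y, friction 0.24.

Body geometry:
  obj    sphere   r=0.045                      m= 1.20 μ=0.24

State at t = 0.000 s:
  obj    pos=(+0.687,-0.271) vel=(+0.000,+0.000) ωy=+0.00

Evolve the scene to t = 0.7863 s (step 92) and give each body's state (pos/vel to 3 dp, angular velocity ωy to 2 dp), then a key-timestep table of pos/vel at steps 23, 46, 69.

State at t = 0.7863 s:
  obj    pos=(+2.303,-1.098) vel=(+4.109,-2.103) ωy=+102.53

Key-timestep trajectory:
   step    t(s)  obj.x    obj.z    obj.vx   obj.vz 
     23  0.1966   +0.788  -0.322  +1.028  -0.526
     46  0.3932   +1.091  -0.478  +2.055  -1.052
     69  0.5897   +1.596  -0.736  +3.082  -1.577


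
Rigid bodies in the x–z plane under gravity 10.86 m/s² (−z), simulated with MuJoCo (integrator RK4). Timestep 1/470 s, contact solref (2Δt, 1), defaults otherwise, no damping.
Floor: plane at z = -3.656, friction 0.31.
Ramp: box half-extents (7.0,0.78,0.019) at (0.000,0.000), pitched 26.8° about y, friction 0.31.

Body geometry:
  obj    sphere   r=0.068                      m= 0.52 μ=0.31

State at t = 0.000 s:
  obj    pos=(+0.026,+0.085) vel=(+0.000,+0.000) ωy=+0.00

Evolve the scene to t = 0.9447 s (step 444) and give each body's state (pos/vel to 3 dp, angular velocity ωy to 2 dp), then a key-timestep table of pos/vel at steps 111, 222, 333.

State at t = 0.9447 s:
  obj    pos=(+1.419,-0.619) vel=(+2.949,-1.490) ωy=+48.59

Key-timestep trajectory:
   step    t(s)  obj.x    obj.z    obj.vx   obj.vz 
    111  0.2362   +0.113  +0.040  +0.737  -0.372
    222  0.4723   +0.374  -0.092  +1.475  -0.745
    333  0.7085   +0.809  -0.311  +2.212  -1.117


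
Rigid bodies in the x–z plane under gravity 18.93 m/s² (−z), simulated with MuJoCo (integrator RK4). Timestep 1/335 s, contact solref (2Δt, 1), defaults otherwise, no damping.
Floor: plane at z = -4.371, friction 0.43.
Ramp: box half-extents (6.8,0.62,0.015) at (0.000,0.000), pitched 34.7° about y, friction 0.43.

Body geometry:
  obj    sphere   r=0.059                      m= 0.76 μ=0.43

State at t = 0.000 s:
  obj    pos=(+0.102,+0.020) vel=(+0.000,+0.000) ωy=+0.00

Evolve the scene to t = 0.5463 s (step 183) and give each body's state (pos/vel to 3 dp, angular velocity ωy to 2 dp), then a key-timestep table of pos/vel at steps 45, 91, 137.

State at t = 0.5463 s:
  obj    pos=(+1.046,-0.634) vel=(+3.457,-2.394) ωy=+71.25

Key-timestep trajectory:
   step    t(s)  obj.x    obj.z    obj.vx   obj.vz 
     45  0.1343   +0.159  -0.020  +0.850  -0.589
     91  0.2716   +0.335  -0.142  +1.719  -1.190
    137  0.4090   +0.631  -0.347  +2.588  -1.792


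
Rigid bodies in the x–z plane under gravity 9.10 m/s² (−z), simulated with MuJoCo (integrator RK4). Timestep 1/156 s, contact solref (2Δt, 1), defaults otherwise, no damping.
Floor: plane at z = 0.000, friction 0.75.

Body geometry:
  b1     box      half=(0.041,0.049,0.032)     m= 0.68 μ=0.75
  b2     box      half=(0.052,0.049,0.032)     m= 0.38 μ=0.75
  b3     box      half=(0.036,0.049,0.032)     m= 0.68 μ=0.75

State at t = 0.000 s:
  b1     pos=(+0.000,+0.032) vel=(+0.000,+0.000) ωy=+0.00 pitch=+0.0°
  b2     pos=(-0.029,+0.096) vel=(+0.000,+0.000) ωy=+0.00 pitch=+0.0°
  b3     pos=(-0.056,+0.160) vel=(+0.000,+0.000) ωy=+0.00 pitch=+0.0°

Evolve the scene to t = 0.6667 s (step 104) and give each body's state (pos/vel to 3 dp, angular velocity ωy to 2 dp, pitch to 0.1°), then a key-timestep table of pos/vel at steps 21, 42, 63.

State at t = 0.6667 s:
  b1     pos=(+0.000,+0.032) vel=(+0.000,+0.000) ωy=+0.00 pitch=+0.0°
  b2     pos=(-0.079,+0.052) vel=(+0.000,+0.000) ωy=+0.00 pitch=-90.0°
  b3     pos=(-0.164,+0.036) vel=(+0.000,+0.000) ωy=+0.00 pitch=-90.0°

Key-timestep trajectory:
   step    t(s)  b1.x    b1.z    b1.vx   b1.vz   b2.x    b2.z    b2.vx   b2.vz   b3.x    b3.z    b3.vx   b3.vz 
     21  0.1346   +0.000  +0.032  +0.000  +0.000   -0.031  +0.097  -0.039  +0.012   -0.063  +0.158  -0.116  -0.027
     42  0.2692   +0.000  +0.032  +0.001  +0.000   -0.043  +0.098  -0.157  -0.008   -0.094  +0.145  -0.380  -0.238
     63  0.4038   +0.000  +0.032  +0.000  +0.000   -0.075  +0.068  -0.273  -0.685   -0.154  +0.049  -0.462  -1.295


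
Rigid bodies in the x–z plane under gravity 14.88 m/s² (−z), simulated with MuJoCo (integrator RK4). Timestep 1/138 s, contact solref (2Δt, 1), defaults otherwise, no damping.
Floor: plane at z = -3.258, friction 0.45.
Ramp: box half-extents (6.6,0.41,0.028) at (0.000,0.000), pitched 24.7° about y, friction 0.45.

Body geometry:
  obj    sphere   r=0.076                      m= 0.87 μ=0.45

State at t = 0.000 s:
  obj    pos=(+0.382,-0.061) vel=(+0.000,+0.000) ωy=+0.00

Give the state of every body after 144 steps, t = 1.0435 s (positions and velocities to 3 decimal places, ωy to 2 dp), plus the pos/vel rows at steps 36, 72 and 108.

State at t = 1.0435 s:
  obj    pos=(+2.579,-1.072) vel=(+4.210,-1.936) ωy=+60.97

Key-timestep trajectory:
   step    t(s)  obj.x    obj.z    obj.vx   obj.vz 
     36  0.2609   +0.519  -0.124  +1.053  -0.484
     72  0.5217   +0.931  -0.314  +2.105  -0.968
    108  0.7826   +1.618  -0.630  +3.158  -1.452


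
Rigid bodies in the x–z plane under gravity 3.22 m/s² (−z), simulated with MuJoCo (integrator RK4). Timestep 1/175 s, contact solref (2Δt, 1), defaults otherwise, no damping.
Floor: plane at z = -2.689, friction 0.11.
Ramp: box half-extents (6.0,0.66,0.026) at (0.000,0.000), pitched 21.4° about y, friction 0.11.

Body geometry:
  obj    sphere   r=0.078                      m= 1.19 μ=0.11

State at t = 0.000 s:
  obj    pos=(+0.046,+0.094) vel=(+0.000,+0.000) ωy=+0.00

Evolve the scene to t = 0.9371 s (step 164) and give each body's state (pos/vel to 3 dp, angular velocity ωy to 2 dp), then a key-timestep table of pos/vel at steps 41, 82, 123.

State at t = 0.9371 s:
  obj    pos=(+0.392,-0.042) vel=(+0.738,-0.290) ωy=+9.88

Key-timestep trajectory:
   step    t(s)  obj.x    obj.z    obj.vx   obj.vz 
     41  0.2343   +0.068  +0.085  +0.184  -0.077
     82  0.4686   +0.133  +0.060  +0.370  -0.143
    123  0.7029   +0.241  +0.017  +0.554  -0.215


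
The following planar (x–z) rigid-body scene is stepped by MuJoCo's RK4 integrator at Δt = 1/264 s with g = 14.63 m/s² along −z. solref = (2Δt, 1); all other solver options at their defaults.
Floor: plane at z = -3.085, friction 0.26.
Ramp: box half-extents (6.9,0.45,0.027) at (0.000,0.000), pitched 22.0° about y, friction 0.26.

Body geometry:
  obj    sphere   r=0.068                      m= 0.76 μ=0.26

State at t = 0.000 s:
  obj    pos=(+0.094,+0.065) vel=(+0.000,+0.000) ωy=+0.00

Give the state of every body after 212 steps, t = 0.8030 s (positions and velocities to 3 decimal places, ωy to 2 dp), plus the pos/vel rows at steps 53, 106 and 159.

State at t = 0.8030 s:
  obj    pos=(+1.264,-0.408) vel=(+2.915,-1.178) ωy=+46.22

Key-timestep trajectory:
   step    t(s)  obj.x    obj.z    obj.vx   obj.vz 
     53  0.2008   +0.167  +0.035  +0.729  -0.294
    106  0.4015   +0.387  -0.054  +1.457  -0.589
    159  0.6023   +0.752  -0.201  +2.186  -0.883


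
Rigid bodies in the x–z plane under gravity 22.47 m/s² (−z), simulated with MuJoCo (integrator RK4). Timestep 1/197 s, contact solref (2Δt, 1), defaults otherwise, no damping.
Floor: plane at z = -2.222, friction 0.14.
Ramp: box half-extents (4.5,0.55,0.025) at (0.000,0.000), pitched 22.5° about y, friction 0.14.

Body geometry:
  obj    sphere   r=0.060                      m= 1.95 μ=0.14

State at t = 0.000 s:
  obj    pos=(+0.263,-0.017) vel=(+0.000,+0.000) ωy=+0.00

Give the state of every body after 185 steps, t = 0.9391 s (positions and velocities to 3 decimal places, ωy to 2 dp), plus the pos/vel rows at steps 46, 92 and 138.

State at t = 0.9391 s:
  obj    pos=(+2.766,-1.054) vel=(+5.329,-2.208) ωy=+96.10

Key-timestep trajectory:
   step    t(s)  obj.x    obj.z    obj.vx   obj.vz 
     46  0.2335   +0.418  -0.081  +1.326  -0.549
     92  0.4670   +0.882  -0.273  +2.651  -1.098
    138  0.7005   +1.656  -0.594  +3.976  -1.647


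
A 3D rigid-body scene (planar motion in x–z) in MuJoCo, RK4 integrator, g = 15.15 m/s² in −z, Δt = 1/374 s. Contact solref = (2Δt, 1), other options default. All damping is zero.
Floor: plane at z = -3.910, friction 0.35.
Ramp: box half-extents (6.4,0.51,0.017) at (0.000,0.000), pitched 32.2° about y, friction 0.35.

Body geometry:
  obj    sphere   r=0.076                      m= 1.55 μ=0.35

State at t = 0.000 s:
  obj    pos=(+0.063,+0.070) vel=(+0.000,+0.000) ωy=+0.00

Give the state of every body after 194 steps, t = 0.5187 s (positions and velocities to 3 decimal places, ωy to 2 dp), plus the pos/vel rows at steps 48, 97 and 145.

State at t = 0.5187 s:
  obj    pos=(+0.720,-0.343) vel=(+2.531,-1.594) ωy=+39.35

Key-timestep trajectory:
   step    t(s)  obj.x    obj.z    obj.vx   obj.vz 
     48  0.1283   +0.103  +0.045  +0.626  -0.394
     97  0.2594   +0.227  -0.033  +1.266  -0.797
    145  0.3877   +0.430  -0.161  +1.892  -1.191


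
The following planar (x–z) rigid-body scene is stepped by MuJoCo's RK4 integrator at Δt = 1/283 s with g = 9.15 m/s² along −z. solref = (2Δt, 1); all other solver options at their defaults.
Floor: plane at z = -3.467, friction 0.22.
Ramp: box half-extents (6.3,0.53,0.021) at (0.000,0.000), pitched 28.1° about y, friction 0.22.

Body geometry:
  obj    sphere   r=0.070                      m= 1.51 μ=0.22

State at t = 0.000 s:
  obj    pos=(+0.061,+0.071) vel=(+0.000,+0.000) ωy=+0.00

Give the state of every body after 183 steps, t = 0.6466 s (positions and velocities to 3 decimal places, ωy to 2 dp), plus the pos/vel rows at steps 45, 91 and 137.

State at t = 0.6466 s:
  obj    pos=(+0.629,-0.233) vel=(+1.756,-0.938) ωy=+28.43

Key-timestep trajectory:
   step    t(s)  obj.x    obj.z    obj.vx   obj.vz 
     45  0.1590   +0.095  +0.052  +0.432  -0.231
     91  0.3216   +0.201  -0.004  +0.873  -0.466
    137  0.4841   +0.379  -0.099  +1.315  -0.702


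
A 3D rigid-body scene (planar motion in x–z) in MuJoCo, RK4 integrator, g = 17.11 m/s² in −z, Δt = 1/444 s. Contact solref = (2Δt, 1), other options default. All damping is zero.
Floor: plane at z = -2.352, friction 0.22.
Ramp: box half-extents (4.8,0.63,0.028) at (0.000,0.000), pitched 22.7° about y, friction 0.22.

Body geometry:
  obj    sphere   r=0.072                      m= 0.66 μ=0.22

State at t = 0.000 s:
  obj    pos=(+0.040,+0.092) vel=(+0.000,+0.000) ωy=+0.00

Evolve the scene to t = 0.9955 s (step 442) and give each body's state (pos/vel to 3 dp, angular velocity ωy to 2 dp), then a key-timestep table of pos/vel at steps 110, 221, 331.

State at t = 0.9955 s:
  obj    pos=(+2.196,-0.810) vel=(+4.331,-1.812) ωy=+65.20

Key-timestep trajectory:
   step    t(s)  obj.x    obj.z    obj.vx   obj.vz 
    110  0.2477   +0.173  +0.036  +1.078  -0.451
    221  0.4977   +0.579  -0.134  +2.166  -0.906
    331  0.7455   +1.249  -0.414  +3.244  -1.357


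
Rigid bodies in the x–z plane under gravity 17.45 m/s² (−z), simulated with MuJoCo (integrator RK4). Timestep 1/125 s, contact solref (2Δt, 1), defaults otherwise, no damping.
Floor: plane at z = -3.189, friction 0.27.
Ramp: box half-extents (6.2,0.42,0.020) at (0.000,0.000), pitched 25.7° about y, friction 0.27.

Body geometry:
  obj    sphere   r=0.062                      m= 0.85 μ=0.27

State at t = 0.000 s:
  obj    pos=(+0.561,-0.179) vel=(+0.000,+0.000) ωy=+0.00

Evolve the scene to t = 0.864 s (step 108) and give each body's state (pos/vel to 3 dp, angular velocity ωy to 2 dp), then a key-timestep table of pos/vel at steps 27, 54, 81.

State at t = 0.864 s:
  obj    pos=(+2.379,-1.054) vel=(+4.208,-2.025) ωy=+75.31

Key-timestep trajectory:
   step    t(s)  obj.x    obj.z    obj.vx   obj.vz 
     27  0.2160   +0.675  -0.234  +1.052  -0.507
     54  0.4320   +1.016  -0.398  +2.104  -1.013
     81  0.6480   +1.584  -0.671  +3.156  -1.519


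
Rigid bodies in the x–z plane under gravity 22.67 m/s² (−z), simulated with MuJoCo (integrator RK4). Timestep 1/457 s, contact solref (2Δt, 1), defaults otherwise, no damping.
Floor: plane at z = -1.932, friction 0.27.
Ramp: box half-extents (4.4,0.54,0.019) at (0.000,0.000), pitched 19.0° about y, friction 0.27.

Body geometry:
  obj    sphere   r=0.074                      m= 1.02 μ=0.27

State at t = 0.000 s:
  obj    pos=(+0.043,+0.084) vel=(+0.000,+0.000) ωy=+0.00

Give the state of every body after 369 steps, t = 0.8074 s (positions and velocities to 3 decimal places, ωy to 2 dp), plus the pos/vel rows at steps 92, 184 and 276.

State at t = 0.8074 s:
  obj    pos=(+1.668,-0.476) vel=(+4.025,-1.386) ωy=+57.52

Key-timestep trajectory:
   step    t(s)  obj.x    obj.z    obj.vx   obj.vz 
     92  0.2013   +0.144  +0.049  +1.004  -0.346
    184  0.4026   +0.447  -0.056  +2.007  -0.691
    276  0.6039   +0.952  -0.229  +3.011  -1.037


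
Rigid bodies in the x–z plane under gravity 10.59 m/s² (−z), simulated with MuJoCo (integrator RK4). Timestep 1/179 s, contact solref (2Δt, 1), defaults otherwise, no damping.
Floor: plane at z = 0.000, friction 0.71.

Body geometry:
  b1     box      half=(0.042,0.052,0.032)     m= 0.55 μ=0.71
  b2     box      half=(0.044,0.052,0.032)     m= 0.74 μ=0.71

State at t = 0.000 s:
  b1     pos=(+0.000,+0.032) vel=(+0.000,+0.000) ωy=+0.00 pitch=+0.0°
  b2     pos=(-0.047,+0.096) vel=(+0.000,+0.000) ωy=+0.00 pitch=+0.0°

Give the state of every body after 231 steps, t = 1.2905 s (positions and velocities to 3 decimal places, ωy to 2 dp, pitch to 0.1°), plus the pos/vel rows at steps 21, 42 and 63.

State at t = 1.2905 s:
  b1     pos=(+0.000,+0.032) vel=(+0.000,+0.000) ωy=+0.00 pitch=+0.0°
  b2     pos=(-0.087,+0.044) vel=(+0.000,+0.000) ωy=+0.00 pitch=-90.0°

Key-timestep trajectory:
   step    t(s)  b1.x    b1.z    b1.vx   b1.vz   b2.x    b2.z    b2.vx   b2.vz 
     21  0.1173   +0.000  +0.032  +0.001  +0.000   -0.054  +0.094  -0.131  -0.049
     42  0.2346   +0.000  +0.032  +0.000  +0.000   -0.079  +0.062  -0.245  -0.728
     63  0.3520   +0.000  +0.032  +0.000  +0.000   -0.088  +0.044  +0.140  -0.097


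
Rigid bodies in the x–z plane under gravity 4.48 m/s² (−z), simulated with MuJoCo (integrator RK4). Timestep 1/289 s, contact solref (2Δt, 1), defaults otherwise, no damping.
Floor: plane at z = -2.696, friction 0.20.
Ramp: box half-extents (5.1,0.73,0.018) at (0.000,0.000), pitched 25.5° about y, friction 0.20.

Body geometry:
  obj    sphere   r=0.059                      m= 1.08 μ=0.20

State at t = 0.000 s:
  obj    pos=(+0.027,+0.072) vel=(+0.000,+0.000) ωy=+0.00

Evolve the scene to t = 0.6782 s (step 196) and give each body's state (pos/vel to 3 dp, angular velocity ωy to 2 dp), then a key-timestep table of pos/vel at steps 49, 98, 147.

State at t = 0.6782 s:
  obj    pos=(+0.313,-0.064) vel=(+0.843,-0.402) ωy=+15.83

Key-timestep trajectory:
   step    t(s)  obj.x    obj.z    obj.vx   obj.vz 
     49  0.1696   +0.045  +0.064  +0.211  -0.101
     98  0.3391   +0.099  +0.038  +0.422  -0.201
    147  0.5087   +0.188  -0.004  +0.633  -0.302


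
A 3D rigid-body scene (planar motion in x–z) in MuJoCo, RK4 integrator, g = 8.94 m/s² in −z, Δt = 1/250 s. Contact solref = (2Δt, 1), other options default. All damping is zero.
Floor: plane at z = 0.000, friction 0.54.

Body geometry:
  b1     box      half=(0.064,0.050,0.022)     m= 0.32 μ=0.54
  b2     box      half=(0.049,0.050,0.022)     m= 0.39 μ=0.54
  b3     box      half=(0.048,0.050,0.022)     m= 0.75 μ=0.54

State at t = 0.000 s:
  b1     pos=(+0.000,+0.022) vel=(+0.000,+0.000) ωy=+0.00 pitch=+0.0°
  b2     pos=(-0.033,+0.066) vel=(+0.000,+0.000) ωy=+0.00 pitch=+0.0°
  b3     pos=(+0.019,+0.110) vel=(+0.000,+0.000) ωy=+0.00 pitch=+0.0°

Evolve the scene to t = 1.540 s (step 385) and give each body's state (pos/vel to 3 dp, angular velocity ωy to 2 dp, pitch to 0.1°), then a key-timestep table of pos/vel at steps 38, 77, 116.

State at t = 1.540 s:
  b1     pos=(+0.000,+0.022) vel=(+0.000,+0.000) ωy=+0.00 pitch=+0.0°
  b2     pos=(-0.033,+0.066) vel=(+0.000,+0.000) ωy=+0.00 pitch=+0.0°
  b3     pos=(+0.130,+0.022) vel=(+0.000,+0.000) ωy=+0.00 pitch=+180.0°

Key-timestep trajectory:
   step    t(s)  b1.x    b1.z    b1.vx   b1.vz   b2.x    b2.z    b2.vx   b2.vz   b3.x    b3.z    b3.vx   b3.vz 
     38  0.1520   +0.000  +0.022  +0.000  +0.000   -0.033  +0.066  -0.001  +0.000   +0.025  +0.108  +0.094  -0.041
     77  0.3080   +0.000  +0.022  +0.000  +0.000   -0.033  +0.066  +0.000  +0.000   +0.051  +0.096  +0.213  -0.020
    116  0.4640   +0.000  +0.022  +0.000  +0.000   -0.033  +0.066  +0.000  +0.000   +0.098  +0.078  +0.380  -0.378


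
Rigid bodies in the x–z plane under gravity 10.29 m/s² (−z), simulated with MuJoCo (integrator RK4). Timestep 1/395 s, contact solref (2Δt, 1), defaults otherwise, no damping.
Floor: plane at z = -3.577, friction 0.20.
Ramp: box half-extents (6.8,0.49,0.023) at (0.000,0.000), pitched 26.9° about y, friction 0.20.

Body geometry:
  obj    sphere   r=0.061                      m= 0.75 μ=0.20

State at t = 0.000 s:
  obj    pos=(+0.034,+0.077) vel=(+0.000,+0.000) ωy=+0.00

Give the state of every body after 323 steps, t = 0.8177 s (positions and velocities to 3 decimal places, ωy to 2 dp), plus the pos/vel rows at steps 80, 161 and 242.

State at t = 0.8177 s:
  obj    pos=(+1.026,-0.426) vel=(+2.425,-1.230) ωy=+44.57

Key-timestep trajectory:
   step    t(s)  obj.x    obj.z    obj.vx   obj.vz 
     80  0.2025   +0.095  +0.046  +0.601  -0.305
    161  0.4076   +0.280  -0.048  +1.209  -0.613
    242  0.6127   +0.591  -0.205  +1.817  -0.922


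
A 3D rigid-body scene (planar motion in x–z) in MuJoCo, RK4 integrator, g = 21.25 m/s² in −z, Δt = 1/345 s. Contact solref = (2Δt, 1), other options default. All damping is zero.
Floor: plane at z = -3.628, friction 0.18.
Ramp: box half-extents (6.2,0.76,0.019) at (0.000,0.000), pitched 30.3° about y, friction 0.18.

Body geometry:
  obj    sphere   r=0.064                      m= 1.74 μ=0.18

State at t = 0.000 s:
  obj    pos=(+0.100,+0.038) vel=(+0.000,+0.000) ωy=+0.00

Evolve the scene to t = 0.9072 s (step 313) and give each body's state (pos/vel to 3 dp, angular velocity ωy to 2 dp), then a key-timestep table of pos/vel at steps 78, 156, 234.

State at t = 0.9072 s:
  obj    pos=(+2.821,-1.553) vel=(+5.999,-3.506) ωy=+108.54

Key-timestep trajectory:
   step    t(s)  obj.x    obj.z    obj.vx   obj.vz 
     78  0.2261   +0.269  -0.061  +1.495  -0.874
    156  0.4522   +0.776  -0.357  +2.990  -1.747
    234  0.6783   +1.621  -0.851  +4.485  -2.621


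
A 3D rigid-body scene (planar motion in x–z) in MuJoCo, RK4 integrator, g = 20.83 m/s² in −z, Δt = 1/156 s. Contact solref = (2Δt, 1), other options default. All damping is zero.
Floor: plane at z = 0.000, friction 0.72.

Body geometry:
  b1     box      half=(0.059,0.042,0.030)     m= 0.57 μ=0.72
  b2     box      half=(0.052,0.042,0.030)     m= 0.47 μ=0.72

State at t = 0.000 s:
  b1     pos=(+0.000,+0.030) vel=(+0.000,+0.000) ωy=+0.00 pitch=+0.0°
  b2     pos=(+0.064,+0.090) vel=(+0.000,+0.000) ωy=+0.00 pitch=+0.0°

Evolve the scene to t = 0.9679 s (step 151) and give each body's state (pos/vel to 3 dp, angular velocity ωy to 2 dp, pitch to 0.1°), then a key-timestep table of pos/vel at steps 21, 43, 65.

State at t = 0.9679 s:
  b1     pos=(+0.000,+0.030) vel=(+0.000,+0.000) ωy=+0.00 pitch=+0.0°
  b2     pos=(+0.193,+0.030) vel=(+0.000,+0.000) ωy=+0.00 pitch=+180.0°

Key-timestep trajectory:
   step    t(s)  b1.x    b1.z    b1.vx   b1.vz   b2.x    b2.z    b2.vx   b2.vz 
     21  0.1346   +0.000  +0.030  +0.000  +0.000   +0.082  +0.080  +0.296  -0.326
     43  0.2756   +0.000  +0.030  +0.000  +0.000   +0.134  +0.060  +0.220  +0.020
     65  0.4167   +0.000  +0.030  +0.000  +0.000   +0.178  +0.046  +0.543  -0.452


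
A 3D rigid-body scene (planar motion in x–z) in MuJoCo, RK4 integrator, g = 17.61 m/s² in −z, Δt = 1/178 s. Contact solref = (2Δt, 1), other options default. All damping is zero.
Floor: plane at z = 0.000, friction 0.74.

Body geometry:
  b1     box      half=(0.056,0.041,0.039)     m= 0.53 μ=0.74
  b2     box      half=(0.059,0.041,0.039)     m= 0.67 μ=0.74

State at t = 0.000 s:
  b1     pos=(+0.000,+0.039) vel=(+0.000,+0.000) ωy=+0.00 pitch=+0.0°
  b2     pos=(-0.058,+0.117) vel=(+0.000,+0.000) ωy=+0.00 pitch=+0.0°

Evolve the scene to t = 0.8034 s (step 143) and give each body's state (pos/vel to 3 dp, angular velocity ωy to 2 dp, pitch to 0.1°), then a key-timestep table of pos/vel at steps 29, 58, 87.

State at t = 0.8034 s:
  b1     pos=(+0.000,+0.039) vel=(+0.000,+0.000) ωy=+0.00 pitch=+0.0°
  b2     pos=(-0.110,+0.059) vel=(+0.000,+0.000) ωy=+0.00 pitch=-90.0°

Key-timestep trajectory:
   step    t(s)  b1.x    b1.z    b1.vx   b1.vz   b2.x    b2.z    b2.vx   b2.vz 
     29  0.1629   +0.000  +0.039  +0.001  +0.000   -0.067  +0.115  -0.158  -0.046
     58  0.3258   +0.000  +0.039  +0.000  +0.000   -0.119  +0.062  -0.232  +0.232
     87  0.4888   +0.000  +0.039  +0.000  +0.000   -0.107  +0.058  +0.195  +0.027


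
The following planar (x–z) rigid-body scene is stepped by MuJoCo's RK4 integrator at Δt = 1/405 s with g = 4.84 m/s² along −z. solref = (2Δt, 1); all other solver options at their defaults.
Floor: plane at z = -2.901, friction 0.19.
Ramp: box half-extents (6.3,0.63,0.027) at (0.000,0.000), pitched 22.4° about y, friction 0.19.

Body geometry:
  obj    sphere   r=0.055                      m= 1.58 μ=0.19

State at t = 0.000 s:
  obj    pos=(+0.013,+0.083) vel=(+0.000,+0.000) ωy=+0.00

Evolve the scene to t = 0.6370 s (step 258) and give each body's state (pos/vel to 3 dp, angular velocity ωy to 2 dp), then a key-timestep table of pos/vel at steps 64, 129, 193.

State at t = 0.6370 s:
  obj    pos=(+0.260,-0.019) vel=(+0.776,-0.320) ωy=+15.26

Key-timestep trajectory:
   step    t(s)  obj.x    obj.z    obj.vx   obj.vz 
     64  0.1580   +0.028  +0.077  +0.193  -0.079
    129  0.3185   +0.075  +0.058  +0.388  -0.160
    193  0.4765   +0.151  +0.026  +0.580  -0.239


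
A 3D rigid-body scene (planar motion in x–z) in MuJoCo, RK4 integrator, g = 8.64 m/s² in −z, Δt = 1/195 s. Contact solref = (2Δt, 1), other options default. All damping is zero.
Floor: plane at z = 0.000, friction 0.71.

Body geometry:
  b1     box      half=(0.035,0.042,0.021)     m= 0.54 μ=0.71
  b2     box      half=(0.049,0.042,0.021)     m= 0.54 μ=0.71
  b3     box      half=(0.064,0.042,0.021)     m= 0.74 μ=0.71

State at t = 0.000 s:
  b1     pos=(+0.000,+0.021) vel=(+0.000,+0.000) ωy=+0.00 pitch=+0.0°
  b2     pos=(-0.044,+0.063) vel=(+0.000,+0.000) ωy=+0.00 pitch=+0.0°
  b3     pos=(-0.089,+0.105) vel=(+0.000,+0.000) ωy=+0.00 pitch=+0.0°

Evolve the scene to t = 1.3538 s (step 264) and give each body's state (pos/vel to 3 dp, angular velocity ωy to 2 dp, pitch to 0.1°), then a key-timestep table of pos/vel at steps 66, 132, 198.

State at t = 1.3538 s:
  b1     pos=(+0.001,+0.021) vel=(+0.001,+0.000) ωy=+0.00 pitch=+0.0°
  b2     pos=(-0.056,+0.050) vel=(+0.000,+0.000) ωy=+0.02 pitch=-45.5°
  b3     pos=(-0.119,+0.056) vel=(+0.000,+0.000) ωy=+0.01 pitch=-38.5°

Key-timestep trajectory:
   step    t(s)  b1.x    b1.z    b1.vx   b1.vz   b2.x    b2.z    b2.vx   b2.vz   b3.x    b3.z    b3.vx   b3.vz 
     66  0.3385   +0.000  +0.021  +0.001  +0.000   -0.056  +0.050  +0.000  +0.000   -0.119  +0.057  +0.000  +0.000
    132  0.6769   +0.000  +0.021  +0.001  +0.000   -0.056  +0.050  +0.000  +0.000   -0.119  +0.056  +0.000  +0.000
    198  1.0154   +0.001  +0.021  +0.001  +0.000   -0.056  +0.050  +0.000  +0.000   -0.119  +0.056  +0.000  +0.000


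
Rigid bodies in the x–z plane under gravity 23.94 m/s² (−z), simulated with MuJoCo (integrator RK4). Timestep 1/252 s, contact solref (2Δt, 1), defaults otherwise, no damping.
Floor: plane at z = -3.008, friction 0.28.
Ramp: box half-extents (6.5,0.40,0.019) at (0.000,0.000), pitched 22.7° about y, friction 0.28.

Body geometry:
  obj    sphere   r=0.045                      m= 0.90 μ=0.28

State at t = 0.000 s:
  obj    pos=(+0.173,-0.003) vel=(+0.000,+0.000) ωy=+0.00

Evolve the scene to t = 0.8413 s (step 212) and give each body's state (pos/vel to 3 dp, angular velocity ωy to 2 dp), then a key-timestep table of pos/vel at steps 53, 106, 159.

State at t = 0.8413 s:
  obj    pos=(+2.327,-0.904) vel=(+5.122,-2.142) ωy=+123.35

Key-timestep trajectory:
   step    t(s)  obj.x    obj.z    obj.vx   obj.vz 
     53  0.2103   +0.308  -0.059  +1.281  -0.536
    106  0.4206   +0.712  -0.228  +2.561  -1.071
    159  0.6310   +1.385  -0.510  +3.841  -1.607


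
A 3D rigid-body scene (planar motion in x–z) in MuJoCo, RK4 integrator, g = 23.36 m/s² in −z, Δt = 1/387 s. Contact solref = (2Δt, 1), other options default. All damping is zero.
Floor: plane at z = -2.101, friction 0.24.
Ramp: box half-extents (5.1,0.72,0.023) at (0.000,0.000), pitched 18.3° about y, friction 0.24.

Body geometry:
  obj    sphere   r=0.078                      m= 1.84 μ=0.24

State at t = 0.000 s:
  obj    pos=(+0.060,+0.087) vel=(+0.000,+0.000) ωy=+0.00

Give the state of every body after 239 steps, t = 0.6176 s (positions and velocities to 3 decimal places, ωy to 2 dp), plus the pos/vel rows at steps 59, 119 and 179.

State at t = 0.6176 s:
  obj    pos=(+1.009,-0.227) vel=(+3.072,-1.016) ωy=+41.48

Key-timestep trajectory:
   step    t(s)  obj.x    obj.z    obj.vx   obj.vz 
     59  0.1525   +0.118  +0.067  +0.758  -0.251
    119  0.3075   +0.295  +0.009  +1.530  -0.506
    179  0.4625   +0.592  -0.089  +2.301  -0.761


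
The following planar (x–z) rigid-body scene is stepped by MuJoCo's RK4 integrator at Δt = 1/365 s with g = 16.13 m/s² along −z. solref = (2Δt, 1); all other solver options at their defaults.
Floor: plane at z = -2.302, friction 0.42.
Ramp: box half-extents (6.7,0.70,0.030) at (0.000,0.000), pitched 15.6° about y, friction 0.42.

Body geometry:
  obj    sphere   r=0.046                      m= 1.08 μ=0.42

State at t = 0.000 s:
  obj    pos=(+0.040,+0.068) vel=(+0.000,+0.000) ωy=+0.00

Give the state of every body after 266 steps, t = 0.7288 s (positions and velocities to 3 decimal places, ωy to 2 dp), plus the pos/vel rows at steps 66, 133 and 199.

State at t = 0.7288 s:
  obj    pos=(+0.832,-0.154) vel=(+2.175,-0.607) ωy=+49.08

Key-timestep trajectory:
   step    t(s)  obj.x    obj.z    obj.vx   obj.vz 
     66  0.1808   +0.089  +0.054  +0.540  -0.151
    133  0.3644   +0.238  +0.012  +1.087  -0.304
    199  0.5452   +0.484  -0.056  +1.627  -0.454


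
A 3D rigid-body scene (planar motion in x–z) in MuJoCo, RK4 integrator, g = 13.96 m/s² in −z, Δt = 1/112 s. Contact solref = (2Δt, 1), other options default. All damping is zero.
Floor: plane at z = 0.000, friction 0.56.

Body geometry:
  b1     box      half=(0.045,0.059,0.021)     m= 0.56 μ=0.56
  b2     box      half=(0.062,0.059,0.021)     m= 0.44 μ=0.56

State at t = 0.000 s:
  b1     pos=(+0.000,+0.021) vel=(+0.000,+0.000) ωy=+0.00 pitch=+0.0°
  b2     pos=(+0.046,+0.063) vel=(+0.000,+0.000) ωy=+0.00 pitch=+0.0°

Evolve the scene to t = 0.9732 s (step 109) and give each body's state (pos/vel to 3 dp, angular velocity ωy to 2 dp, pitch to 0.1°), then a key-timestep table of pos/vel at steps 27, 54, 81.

State at t = 0.9732 s:
  b1     pos=(-0.001,+0.021) vel=(-0.001,+0.000) ωy=+0.00 pitch=+0.0°
  b2     pos=(+0.060,+0.056) vel=(+0.001,-0.001) ωy=-0.04 pitch=+40.7°

Key-timestep trajectory:
   step    t(s)  b1.x    b1.z    b1.vx   b1.vz   b2.x    b2.z    b2.vx   b2.vz 
     27  0.2411   +0.000  +0.021  +0.000  +0.000   +0.055  +0.060  +0.118  -0.067
     54  0.4821   +0.000  +0.021  -0.001  +0.000   +0.059  +0.057  +0.003  +0.003
     81  0.7232   +0.000  +0.021  -0.001  +0.000   +0.060  +0.057  +0.001  -0.001


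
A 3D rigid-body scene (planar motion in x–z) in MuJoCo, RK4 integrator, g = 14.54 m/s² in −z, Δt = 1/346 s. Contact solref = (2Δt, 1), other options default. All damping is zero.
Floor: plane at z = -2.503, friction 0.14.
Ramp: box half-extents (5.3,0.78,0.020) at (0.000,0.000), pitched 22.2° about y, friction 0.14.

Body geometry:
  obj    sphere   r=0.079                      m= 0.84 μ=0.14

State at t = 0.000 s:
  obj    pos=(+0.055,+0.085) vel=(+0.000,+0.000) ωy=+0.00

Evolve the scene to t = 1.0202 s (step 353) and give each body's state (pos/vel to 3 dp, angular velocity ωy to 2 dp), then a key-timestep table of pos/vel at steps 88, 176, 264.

State at t = 1.0202 s:
  obj    pos=(+1.946,-0.687) vel=(+3.707,-1.513) ωy=+50.67

Key-timestep trajectory:
   step    t(s)  obj.x    obj.z    obj.vx   obj.vz 
     88  0.2543   +0.172  +0.037  +0.924  -0.377
    176  0.5087   +0.525  -0.107  +1.848  -0.754
    264  0.7630   +1.113  -0.347  +2.772  -1.131


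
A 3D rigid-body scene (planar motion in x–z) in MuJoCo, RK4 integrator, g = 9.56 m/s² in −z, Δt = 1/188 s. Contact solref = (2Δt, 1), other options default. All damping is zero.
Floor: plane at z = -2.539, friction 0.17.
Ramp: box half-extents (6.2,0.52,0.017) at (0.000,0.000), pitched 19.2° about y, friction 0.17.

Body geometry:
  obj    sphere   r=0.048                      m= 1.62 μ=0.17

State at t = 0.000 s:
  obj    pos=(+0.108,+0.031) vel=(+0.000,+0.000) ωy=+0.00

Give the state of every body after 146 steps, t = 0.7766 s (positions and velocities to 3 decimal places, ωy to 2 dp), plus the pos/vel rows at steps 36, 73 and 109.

State at t = 0.7766 s:
  obj    pos=(+0.748,-0.192) vel=(+1.647,-0.574) ωy=+36.32

Key-timestep trajectory:
   step    t(s)  obj.x    obj.z    obj.vx   obj.vz 
     36  0.1915   +0.147  +0.018  +0.406  -0.141
     73  0.3883   +0.268  -0.025  +0.824  -0.287
    109  0.5798   +0.465  -0.093  +1.230  -0.428


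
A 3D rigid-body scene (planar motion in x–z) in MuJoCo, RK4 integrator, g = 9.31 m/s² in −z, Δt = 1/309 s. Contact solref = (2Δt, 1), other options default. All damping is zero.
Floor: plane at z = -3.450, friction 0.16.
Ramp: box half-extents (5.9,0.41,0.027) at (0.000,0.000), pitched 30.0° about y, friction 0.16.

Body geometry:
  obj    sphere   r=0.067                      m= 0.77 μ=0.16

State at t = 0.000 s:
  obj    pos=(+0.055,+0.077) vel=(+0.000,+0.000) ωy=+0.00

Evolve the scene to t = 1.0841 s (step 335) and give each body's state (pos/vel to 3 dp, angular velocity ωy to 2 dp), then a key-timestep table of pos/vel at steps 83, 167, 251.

State at t = 1.0841 s:
  obj    pos=(+1.769,-0.913) vel=(+3.159,-1.827) ωy=+52.12

Key-timestep trajectory:
   step    t(s)  obj.x    obj.z    obj.vx   obj.vz 
     83  0.2686   +0.160  +0.016  +0.785  -0.448
    167  0.5405   +0.481  -0.169  +1.574  -0.914
    251  0.8123   +1.017  -0.479  +2.366  -1.374


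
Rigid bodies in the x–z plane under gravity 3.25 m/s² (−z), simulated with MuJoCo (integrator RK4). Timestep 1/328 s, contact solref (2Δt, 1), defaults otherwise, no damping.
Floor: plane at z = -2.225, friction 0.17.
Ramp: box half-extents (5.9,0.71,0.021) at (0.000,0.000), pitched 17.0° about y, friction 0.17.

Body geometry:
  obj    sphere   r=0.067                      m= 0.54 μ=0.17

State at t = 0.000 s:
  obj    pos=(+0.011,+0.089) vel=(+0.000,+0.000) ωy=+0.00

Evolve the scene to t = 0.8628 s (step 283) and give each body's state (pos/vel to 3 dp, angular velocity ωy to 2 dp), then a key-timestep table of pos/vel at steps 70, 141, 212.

State at t = 0.8628 s:
  obj    pos=(+0.253,+0.015) vel=(+0.560,-0.171) ωy=+8.74

Key-timestep trajectory:
   step    t(s)  obj.x    obj.z    obj.vx   obj.vz 
     70  0.2134   +0.026  +0.084  +0.139  -0.042
    141  0.4299   +0.071  +0.070  +0.279  -0.085
    212  0.6463   +0.147  +0.047  +0.420  -0.128


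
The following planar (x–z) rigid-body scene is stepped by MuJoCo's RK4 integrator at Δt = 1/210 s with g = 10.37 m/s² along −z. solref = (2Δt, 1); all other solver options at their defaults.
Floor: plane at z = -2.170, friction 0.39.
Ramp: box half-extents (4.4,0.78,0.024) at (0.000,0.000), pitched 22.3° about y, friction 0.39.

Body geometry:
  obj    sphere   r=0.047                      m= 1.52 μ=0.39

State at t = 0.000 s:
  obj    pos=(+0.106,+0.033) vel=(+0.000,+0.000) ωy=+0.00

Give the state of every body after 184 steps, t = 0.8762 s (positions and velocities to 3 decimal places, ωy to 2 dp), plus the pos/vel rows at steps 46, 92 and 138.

State at t = 0.8762 s:
  obj    pos=(+1.104,-0.376) vel=(+2.279,-0.934) ωy=+52.39

Key-timestep trajectory:
   step    t(s)  obj.x    obj.z    obj.vx   obj.vz 
     46  0.2190   +0.169  +0.008  +0.570  -0.234
     92  0.4381   +0.356  -0.069  +1.139  -0.467
    138  0.6571   +0.668  -0.197  +1.709  -0.701


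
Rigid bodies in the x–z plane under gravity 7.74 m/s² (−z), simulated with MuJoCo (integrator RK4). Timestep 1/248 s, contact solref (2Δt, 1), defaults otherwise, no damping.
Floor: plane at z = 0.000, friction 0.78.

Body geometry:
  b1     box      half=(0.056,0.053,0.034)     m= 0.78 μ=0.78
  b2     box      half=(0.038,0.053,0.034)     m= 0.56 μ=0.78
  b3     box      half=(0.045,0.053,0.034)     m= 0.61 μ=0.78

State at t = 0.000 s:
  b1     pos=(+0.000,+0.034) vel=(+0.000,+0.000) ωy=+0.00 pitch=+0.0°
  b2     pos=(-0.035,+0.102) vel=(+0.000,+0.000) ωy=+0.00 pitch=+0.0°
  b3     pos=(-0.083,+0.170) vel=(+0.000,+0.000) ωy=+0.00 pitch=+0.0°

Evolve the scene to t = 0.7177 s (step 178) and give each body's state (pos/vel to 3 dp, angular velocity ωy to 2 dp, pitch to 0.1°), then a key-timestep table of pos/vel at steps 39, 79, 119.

State at t = 0.7177 s:
  b1     pos=(+0.000,+0.034) vel=(+0.000,+0.000) ωy=+0.00 pitch=+0.0°
  b2     pos=(-0.034,+0.102) vel=(+0.000,+0.000) ωy=+0.00 pitch=+0.0°
  b3     pos=(-0.108,+0.045) vel=(+0.000,+0.000) ωy=+0.00 pitch=-90.0°

Key-timestep trajectory:
   step    t(s)  b1.x    b1.z    b1.vx   b1.vz   b2.x    b2.z    b2.vx   b2.vz   b3.x    b3.z    b3.vx   b3.vz 
     39  0.1573   +0.000  +0.034  +0.000  +0.000   -0.035  +0.102  +0.001  +0.000   -0.098  +0.161  -0.198  -0.205
     79  0.3185   +0.000  +0.034  +0.000  +0.000   -0.035  +0.102  +0.000  +0.000   -0.130  +0.052  -0.024  +0.121
    119  0.4798   +0.000  +0.034  +0.000  +0.000   -0.035  +0.102  +0.000  +0.000   -0.121  +0.052  +0.176  -0.071


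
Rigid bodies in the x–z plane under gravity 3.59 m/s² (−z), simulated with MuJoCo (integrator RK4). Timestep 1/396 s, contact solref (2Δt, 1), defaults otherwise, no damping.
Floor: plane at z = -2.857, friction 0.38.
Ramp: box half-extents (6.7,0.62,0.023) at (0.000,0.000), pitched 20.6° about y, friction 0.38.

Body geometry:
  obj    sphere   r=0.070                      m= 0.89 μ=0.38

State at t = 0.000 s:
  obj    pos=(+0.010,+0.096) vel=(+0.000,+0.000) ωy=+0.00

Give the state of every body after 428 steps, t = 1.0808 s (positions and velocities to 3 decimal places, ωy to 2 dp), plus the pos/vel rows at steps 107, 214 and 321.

State at t = 1.0808 s:
  obj    pos=(+0.503,-0.090) vel=(+0.913,-0.343) ωy=+13.93

Key-timestep trajectory:
   step    t(s)  obj.x    obj.z    obj.vx   obj.vz 
    107  0.2702   +0.041  +0.084  +0.228  -0.086
    214  0.5404   +0.133  +0.049  +0.456  -0.172
    321  0.8106   +0.287  -0.009  +0.685  -0.257


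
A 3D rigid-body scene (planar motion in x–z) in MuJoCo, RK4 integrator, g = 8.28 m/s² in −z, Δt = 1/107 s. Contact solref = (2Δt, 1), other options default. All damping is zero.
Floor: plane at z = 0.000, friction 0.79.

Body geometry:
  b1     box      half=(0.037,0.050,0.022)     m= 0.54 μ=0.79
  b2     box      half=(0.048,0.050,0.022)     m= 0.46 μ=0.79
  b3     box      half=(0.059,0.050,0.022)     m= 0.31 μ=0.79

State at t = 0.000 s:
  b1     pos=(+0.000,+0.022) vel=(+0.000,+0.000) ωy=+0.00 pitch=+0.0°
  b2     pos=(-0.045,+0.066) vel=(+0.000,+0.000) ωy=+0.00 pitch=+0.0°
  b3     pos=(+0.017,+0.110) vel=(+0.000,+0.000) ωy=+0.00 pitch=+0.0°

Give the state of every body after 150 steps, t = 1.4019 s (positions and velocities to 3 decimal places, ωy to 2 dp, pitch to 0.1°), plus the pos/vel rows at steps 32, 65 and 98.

State at t = 1.4019 s:
  b1     pos=(+0.000,+0.022) vel=(+0.000,+0.000) ωy=+0.00 pitch=+0.0°
  b2     pos=(-0.092,+0.048) vel=(+0.000,+0.000) ωy=+0.00 pitch=-90.0°
  b3     pos=(+0.170,+0.022) vel=(+0.000,+0.000) ωy=+0.00 pitch=+180.0°

Key-timestep trajectory:
   step    t(s)  b1.x    b1.z    b1.vx   b1.vz   b2.x    b2.z    b2.vx   b2.vz   b3.x    b3.z    b3.vx   b3.vz 
     32  0.2991   +0.000  +0.022  +0.000  +0.000   -0.057  +0.057  -0.146  -0.185   +0.075  +0.059  +0.355  +0.017
     65  0.6075   +0.000  +0.022  +0.000  +0.000   -0.104  +0.052  -0.032  +0.007   +0.171  +0.016  +0.064  -0.182
     98  0.9159   +0.000  +0.022  +0.000  +0.000   -0.087  +0.050  -0.082  -0.027   +0.170  +0.022  +0.000  +0.000


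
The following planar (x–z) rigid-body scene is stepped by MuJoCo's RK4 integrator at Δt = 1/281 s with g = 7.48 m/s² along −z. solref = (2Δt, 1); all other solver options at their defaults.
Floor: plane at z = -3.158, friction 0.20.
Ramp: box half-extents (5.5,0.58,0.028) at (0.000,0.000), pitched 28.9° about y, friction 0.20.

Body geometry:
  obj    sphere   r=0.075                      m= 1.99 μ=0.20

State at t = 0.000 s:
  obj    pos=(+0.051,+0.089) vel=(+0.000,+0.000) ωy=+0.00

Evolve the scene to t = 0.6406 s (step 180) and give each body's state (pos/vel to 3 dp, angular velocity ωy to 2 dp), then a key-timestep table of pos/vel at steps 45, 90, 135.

State at t = 0.6406 s:
  obj    pos=(+0.515,-0.167) vel=(+1.448,-0.799) ωy=+22.05

Key-timestep trajectory:
   step    t(s)  obj.x    obj.z    obj.vx   obj.vz 
     45  0.1601   +0.080  +0.073  +0.362  -0.200
     90  0.3203   +0.167  +0.025  +0.724  -0.400
    135  0.4804   +0.312  -0.055  +1.086  -0.600


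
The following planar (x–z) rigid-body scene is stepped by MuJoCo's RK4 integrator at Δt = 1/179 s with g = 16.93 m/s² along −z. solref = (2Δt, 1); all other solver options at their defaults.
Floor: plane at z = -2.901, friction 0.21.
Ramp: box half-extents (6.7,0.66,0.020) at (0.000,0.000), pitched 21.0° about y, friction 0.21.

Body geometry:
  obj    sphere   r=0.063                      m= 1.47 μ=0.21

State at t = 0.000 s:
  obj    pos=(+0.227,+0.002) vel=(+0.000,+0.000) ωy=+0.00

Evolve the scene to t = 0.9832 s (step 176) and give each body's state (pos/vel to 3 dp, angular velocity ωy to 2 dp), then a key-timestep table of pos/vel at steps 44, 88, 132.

State at t = 0.9832 s:
  obj    pos=(+2.183,-0.749) vel=(+3.978,-1.527) ωy=+67.62

Key-timestep trajectory:
   step    t(s)  obj.x    obj.z    obj.vx   obj.vz 
     44  0.2458   +0.349  -0.045  +0.995  -0.382
     88  0.4916   +0.716  -0.186  +1.989  -0.764
    132  0.7374   +1.327  -0.421  +2.984  -1.145


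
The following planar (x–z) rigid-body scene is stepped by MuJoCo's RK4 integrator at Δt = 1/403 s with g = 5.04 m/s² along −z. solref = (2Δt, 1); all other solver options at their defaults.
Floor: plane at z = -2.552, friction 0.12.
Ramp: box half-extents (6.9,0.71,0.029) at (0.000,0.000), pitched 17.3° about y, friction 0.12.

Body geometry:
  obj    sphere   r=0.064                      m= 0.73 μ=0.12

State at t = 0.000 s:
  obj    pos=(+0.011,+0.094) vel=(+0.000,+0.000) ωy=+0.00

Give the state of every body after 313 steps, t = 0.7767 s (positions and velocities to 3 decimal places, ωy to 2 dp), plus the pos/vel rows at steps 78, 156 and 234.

State at t = 0.7767 s:
  obj    pos=(+0.319,-0.002) vel=(+0.794,-0.247) ωy=+12.99

Key-timestep trajectory:
   step    t(s)  obj.x    obj.z    obj.vx   obj.vz 
     78  0.1935   +0.030  +0.088  +0.198  -0.062
    156  0.3871   +0.088  +0.070  +0.396  -0.123
    234  0.5806   +0.183  +0.040  +0.594  -0.185
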